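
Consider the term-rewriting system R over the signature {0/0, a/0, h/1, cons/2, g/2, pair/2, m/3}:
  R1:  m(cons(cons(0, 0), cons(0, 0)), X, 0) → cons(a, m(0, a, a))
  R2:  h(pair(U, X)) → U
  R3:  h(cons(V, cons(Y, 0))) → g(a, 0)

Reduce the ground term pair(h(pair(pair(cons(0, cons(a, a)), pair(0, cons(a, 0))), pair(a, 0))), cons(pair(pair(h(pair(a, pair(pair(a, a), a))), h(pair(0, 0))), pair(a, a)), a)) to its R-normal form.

pair(pair(cons(0, cons(a, a)), pair(0, cons(a, 0))), cons(pair(pair(a, 0), pair(a, a)), a))

1. pair(h(pair(pair(cons(0, cons(a, a)), pair(0, cons(a, 0))), pair(a, 0))), cons(pair(pair(h(pair(a, pair(pair(a, a), a))), h(pair(0, 0))), pair(a, a)), a))  →  pair(pair(cons(0, cons(a, a)), pair(0, cons(a, 0))), cons(pair(pair(h(pair(a, pair(pair(a, a), a))), h(pair(0, 0))), pair(a, a)), a))   [R2 at 1]
2. pair(pair(cons(0, cons(a, a)), pair(0, cons(a, 0))), cons(pair(pair(h(pair(a, pair(pair(a, a), a))), h(pair(0, 0))), pair(a, a)), a))  →  pair(pair(cons(0, cons(a, a)), pair(0, cons(a, 0))), cons(pair(pair(a, h(pair(0, 0))), pair(a, a)), a))   [R2 at 2.1.1.1]
3. pair(pair(cons(0, cons(a, a)), pair(0, cons(a, 0))), cons(pair(pair(a, h(pair(0, 0))), pair(a, a)), a))  →  pair(pair(cons(0, cons(a, a)), pair(0, cons(a, 0))), cons(pair(pair(a, 0), pair(a, a)), a))   [R2 at 2.1.1.2]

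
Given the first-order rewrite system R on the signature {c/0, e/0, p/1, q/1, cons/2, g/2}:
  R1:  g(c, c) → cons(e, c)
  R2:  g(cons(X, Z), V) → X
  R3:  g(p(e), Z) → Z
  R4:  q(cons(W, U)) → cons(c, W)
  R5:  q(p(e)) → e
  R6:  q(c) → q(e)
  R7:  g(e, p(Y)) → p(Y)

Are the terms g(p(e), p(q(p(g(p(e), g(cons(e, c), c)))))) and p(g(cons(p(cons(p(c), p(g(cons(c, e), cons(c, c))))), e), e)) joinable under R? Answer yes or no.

Reduce t₁ = g(p(e), p(q(p(g(p(e), g(cons(e, c), c)))))):
1. g(p(e), p(q(p(g(p(e), g(cons(e, c), c))))))  →  p(q(p(g(p(e), g(cons(e, c), c)))))   [R3 at ε]
2. p(q(p(g(p(e), g(cons(e, c), c)))))  →  p(q(p(g(cons(e, c), c))))   [R3 at 1.1.1]
3. p(q(p(g(cons(e, c), c))))  →  p(q(p(e)))   [R2 at 1.1.1]
4. p(q(p(e)))  →  p(e)   [R5 at 1]

Reduce t₂ = p(g(cons(p(cons(p(c), p(g(cons(c, e), cons(c, c))))), e), e)):
1. p(g(cons(p(cons(p(c), p(g(cons(c, e), cons(c, c))))), e), e))  →  p(p(cons(p(c), p(g(cons(c, e), cons(c, c))))))   [R2 at 1]
2. p(p(cons(p(c), p(g(cons(c, e), cons(c, c))))))  →  p(p(cons(p(c), p(c))))   [R2 at 1.1.2.1]

no — NF(t₁) = p(e), NF(t₂) = p(p(cons(p(c), p(c))))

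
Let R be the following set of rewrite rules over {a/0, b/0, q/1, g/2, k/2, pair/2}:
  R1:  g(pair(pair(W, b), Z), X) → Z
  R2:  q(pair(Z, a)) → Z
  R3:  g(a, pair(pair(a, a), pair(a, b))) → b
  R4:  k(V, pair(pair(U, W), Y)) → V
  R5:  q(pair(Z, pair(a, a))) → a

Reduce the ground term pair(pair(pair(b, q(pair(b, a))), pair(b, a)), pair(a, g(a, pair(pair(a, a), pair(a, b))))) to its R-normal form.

pair(pair(pair(b, b), pair(b, a)), pair(a, b))

1. pair(pair(pair(b, q(pair(b, a))), pair(b, a)), pair(a, g(a, pair(pair(a, a), pair(a, b)))))  →  pair(pair(pair(b, b), pair(b, a)), pair(a, g(a, pair(pair(a, a), pair(a, b)))))   [R2 at 1.1.2]
2. pair(pair(pair(b, b), pair(b, a)), pair(a, g(a, pair(pair(a, a), pair(a, b)))))  →  pair(pair(pair(b, b), pair(b, a)), pair(a, b))   [R3 at 2.2]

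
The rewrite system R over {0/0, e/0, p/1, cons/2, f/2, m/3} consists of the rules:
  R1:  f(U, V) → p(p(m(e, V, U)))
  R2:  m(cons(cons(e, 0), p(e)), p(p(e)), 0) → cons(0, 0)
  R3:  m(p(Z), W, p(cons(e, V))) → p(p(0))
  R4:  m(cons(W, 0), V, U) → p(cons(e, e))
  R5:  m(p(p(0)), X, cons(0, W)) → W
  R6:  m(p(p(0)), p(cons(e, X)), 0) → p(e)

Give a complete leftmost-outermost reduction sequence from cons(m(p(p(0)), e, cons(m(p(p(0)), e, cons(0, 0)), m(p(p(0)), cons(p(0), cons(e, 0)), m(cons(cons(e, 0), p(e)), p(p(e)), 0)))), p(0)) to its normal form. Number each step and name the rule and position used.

cons(0, p(0))

1. cons(m(p(p(0)), e, cons(m(p(p(0)), e, cons(0, 0)), m(p(p(0)), cons(p(0), cons(e, 0)), m(cons(cons(e, 0), p(e)), p(p(e)), 0)))), p(0))  →  cons(m(p(p(0)), e, cons(0, m(p(p(0)), cons(p(0), cons(e, 0)), m(cons(cons(e, 0), p(e)), p(p(e)), 0)))), p(0))   [R5 at 1.3.1]
2. cons(m(p(p(0)), e, cons(0, m(p(p(0)), cons(p(0), cons(e, 0)), m(cons(cons(e, 0), p(e)), p(p(e)), 0)))), p(0))  →  cons(m(p(p(0)), cons(p(0), cons(e, 0)), m(cons(cons(e, 0), p(e)), p(p(e)), 0)), p(0))   [R5 at 1]
3. cons(m(p(p(0)), cons(p(0), cons(e, 0)), m(cons(cons(e, 0), p(e)), p(p(e)), 0)), p(0))  →  cons(m(p(p(0)), cons(p(0), cons(e, 0)), cons(0, 0)), p(0))   [R2 at 1.3]
4. cons(m(p(p(0)), cons(p(0), cons(e, 0)), cons(0, 0)), p(0))  →  cons(0, p(0))   [R5 at 1]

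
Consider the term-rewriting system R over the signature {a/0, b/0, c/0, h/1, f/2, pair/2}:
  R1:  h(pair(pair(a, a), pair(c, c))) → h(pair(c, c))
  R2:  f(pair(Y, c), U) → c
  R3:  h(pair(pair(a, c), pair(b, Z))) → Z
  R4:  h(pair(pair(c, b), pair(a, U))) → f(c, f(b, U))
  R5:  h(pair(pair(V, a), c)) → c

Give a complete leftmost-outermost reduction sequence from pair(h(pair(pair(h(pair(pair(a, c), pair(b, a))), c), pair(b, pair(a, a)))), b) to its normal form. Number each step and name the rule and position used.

1. pair(h(pair(pair(h(pair(pair(a, c), pair(b, a))), c), pair(b, pair(a, a)))), b)  →  pair(h(pair(pair(a, c), pair(b, pair(a, a)))), b)   [R3 at 1.1.1.1]
2. pair(h(pair(pair(a, c), pair(b, pair(a, a)))), b)  →  pair(pair(a, a), b)   [R3 at 1]

pair(pair(a, a), b)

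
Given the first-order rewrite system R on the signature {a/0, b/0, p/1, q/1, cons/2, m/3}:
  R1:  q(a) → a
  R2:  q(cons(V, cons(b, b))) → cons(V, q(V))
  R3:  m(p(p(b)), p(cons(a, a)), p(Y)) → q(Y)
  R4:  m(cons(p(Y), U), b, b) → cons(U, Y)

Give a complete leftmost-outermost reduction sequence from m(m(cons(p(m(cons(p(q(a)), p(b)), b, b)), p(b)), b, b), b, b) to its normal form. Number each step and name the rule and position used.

1. m(m(cons(p(m(cons(p(q(a)), p(b)), b, b)), p(b)), b, b), b, b)  →  m(cons(p(b), m(cons(p(q(a)), p(b)), b, b)), b, b)   [R4 at 1]
2. m(cons(p(b), m(cons(p(q(a)), p(b)), b, b)), b, b)  →  cons(m(cons(p(q(a)), p(b)), b, b), b)   [R4 at ε]
3. cons(m(cons(p(q(a)), p(b)), b, b), b)  →  cons(cons(p(b), q(a)), b)   [R4 at 1]
4. cons(cons(p(b), q(a)), b)  →  cons(cons(p(b), a), b)   [R1 at 1.2]

cons(cons(p(b), a), b)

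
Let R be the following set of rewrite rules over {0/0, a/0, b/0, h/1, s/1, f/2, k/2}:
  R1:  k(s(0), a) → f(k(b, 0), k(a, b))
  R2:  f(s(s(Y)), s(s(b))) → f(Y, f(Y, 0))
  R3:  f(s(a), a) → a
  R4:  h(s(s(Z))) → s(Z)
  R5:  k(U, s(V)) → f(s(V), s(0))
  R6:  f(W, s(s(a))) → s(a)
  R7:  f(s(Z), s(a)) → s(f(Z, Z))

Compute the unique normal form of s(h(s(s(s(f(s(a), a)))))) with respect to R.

s(s(s(a)))

1. s(h(s(s(s(f(s(a), a))))))  →  s(s(s(f(s(a), a))))   [R4 at 1]
2. s(s(s(f(s(a), a))))  →  s(s(s(a)))   [R3 at 1.1.1]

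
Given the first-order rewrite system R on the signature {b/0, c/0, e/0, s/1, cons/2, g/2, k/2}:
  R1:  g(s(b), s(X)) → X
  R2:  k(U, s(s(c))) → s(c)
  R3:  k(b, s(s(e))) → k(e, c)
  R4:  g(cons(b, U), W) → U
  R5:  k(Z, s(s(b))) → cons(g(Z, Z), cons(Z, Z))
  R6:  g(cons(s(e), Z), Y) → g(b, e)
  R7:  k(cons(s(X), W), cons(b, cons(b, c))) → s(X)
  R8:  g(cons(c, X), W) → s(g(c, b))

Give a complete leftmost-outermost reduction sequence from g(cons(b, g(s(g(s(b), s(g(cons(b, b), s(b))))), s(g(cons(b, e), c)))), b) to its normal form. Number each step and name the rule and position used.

1. g(cons(b, g(s(g(s(b), s(g(cons(b, b), s(b))))), s(g(cons(b, e), c)))), b)  →  g(s(g(s(b), s(g(cons(b, b), s(b))))), s(g(cons(b, e), c)))   [R4 at ε]
2. g(s(g(s(b), s(g(cons(b, b), s(b))))), s(g(cons(b, e), c)))  →  g(s(g(cons(b, b), s(b))), s(g(cons(b, e), c)))   [R1 at 1.1]
3. g(s(g(cons(b, b), s(b))), s(g(cons(b, e), c)))  →  g(s(b), s(g(cons(b, e), c)))   [R4 at 1.1]
4. g(s(b), s(g(cons(b, e), c)))  →  g(cons(b, e), c)   [R1 at ε]
5. g(cons(b, e), c)  →  e   [R4 at ε]

e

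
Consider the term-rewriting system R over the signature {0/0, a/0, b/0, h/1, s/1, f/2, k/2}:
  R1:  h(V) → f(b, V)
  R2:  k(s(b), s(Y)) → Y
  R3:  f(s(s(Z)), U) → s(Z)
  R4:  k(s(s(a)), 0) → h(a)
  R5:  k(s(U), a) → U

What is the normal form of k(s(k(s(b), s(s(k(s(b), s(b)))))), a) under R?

1. k(s(k(s(b), s(s(k(s(b), s(b)))))), a)  →  k(s(b), s(s(k(s(b), s(b)))))   [R5 at ε]
2. k(s(b), s(s(k(s(b), s(b)))))  →  s(k(s(b), s(b)))   [R2 at ε]
3. s(k(s(b), s(b)))  →  s(b)   [R2 at 1]

s(b)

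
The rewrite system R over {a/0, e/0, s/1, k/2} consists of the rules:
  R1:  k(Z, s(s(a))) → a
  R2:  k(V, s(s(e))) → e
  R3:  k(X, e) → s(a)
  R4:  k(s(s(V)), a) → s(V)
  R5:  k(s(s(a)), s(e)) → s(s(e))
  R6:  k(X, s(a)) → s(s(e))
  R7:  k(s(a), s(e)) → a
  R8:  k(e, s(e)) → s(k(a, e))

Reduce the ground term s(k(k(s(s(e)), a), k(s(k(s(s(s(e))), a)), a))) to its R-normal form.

s(e)

1. s(k(k(s(s(e)), a), k(s(k(s(s(s(e))), a)), a)))  →  s(k(s(e), k(s(k(s(s(s(e))), a)), a)))   [R4 at 1.1]
2. s(k(s(e), k(s(k(s(s(s(e))), a)), a)))  →  s(k(s(e), k(s(s(s(e))), a)))   [R4 at 1.2.1.1]
3. s(k(s(e), k(s(s(s(e))), a)))  →  s(k(s(e), s(s(e))))   [R4 at 1.2]
4. s(k(s(e), s(s(e))))  →  s(e)   [R2 at 1]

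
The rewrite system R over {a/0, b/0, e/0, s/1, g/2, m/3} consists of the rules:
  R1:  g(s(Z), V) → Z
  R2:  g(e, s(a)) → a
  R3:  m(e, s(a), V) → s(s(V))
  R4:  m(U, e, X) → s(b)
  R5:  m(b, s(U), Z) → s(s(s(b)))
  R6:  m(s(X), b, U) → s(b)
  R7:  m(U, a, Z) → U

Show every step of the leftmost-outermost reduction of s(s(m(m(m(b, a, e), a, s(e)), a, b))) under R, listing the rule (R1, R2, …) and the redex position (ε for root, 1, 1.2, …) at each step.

1. s(s(m(m(m(b, a, e), a, s(e)), a, b)))  →  s(s(m(m(b, a, e), a, s(e))))   [R7 at 1.1]
2. s(s(m(m(b, a, e), a, s(e))))  →  s(s(m(b, a, e)))   [R7 at 1.1]
3. s(s(m(b, a, e)))  →  s(s(b))   [R7 at 1.1]

s(s(b))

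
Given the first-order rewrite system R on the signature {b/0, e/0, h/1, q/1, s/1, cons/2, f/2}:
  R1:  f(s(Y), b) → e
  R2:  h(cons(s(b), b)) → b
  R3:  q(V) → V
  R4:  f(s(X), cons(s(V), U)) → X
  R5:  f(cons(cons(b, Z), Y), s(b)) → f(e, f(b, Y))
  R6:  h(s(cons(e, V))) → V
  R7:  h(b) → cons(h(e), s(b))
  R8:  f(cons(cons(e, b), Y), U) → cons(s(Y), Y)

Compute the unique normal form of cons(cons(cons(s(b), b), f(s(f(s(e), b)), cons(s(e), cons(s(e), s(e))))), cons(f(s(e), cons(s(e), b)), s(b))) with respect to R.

cons(cons(cons(s(b), b), e), cons(e, s(b)))

1. cons(cons(cons(s(b), b), f(s(f(s(e), b)), cons(s(e), cons(s(e), s(e))))), cons(f(s(e), cons(s(e), b)), s(b)))  →  cons(cons(cons(s(b), b), f(s(e), b)), cons(f(s(e), cons(s(e), b)), s(b)))   [R4 at 1.2]
2. cons(cons(cons(s(b), b), f(s(e), b)), cons(f(s(e), cons(s(e), b)), s(b)))  →  cons(cons(cons(s(b), b), e), cons(f(s(e), cons(s(e), b)), s(b)))   [R1 at 1.2]
3. cons(cons(cons(s(b), b), e), cons(f(s(e), cons(s(e), b)), s(b)))  →  cons(cons(cons(s(b), b), e), cons(e, s(b)))   [R4 at 2.1]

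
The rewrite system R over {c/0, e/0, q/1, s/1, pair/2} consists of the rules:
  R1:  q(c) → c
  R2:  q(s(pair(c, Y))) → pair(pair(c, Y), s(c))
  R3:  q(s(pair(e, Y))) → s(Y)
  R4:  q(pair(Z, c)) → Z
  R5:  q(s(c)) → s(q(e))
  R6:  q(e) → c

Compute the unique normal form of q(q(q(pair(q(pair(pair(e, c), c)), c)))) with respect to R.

c

1. q(q(q(pair(q(pair(pair(e, c), c)), c))))  →  q(q(q(pair(pair(e, c), c))))   [R4 at 1.1]
2. q(q(q(pair(pair(e, c), c))))  →  q(q(pair(e, c)))   [R4 at 1.1]
3. q(q(pair(e, c)))  →  q(e)   [R4 at 1]
4. q(e)  →  c   [R6 at ε]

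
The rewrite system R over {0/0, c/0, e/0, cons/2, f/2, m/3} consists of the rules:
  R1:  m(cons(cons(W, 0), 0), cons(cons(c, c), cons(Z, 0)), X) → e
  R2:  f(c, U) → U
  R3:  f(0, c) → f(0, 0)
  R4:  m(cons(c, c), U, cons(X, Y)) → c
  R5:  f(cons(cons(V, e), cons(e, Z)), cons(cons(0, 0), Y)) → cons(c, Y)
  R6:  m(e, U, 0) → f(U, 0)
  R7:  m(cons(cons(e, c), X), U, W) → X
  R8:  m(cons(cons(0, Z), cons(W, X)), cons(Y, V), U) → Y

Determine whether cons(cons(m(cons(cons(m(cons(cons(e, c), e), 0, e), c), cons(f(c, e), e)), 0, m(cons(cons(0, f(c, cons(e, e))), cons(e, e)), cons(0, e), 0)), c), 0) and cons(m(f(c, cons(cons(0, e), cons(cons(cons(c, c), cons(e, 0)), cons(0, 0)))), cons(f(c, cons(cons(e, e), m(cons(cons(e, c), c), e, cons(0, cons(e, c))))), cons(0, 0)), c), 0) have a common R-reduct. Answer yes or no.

Reduce t₁ = cons(cons(m(cons(cons(m(cons(cons(e, c), e), 0, e), c), cons(f(c, e), e)), 0, m(cons(cons(0, f(c, cons(e, e))), cons(e, e)), cons(0, e), 0)), c), 0):
1. cons(cons(m(cons(cons(m(cons(cons(e, c), e), 0, e), c), cons(f(c, e), e)), 0, m(cons(cons(0, f(c, cons(e, e))), cons(e, e)), cons(0, e), 0)), c), 0)  →  cons(cons(m(cons(cons(e, c), cons(f(c, e), e)), 0, m(cons(cons(0, f(c, cons(e, e))), cons(e, e)), cons(0, e), 0)), c), 0)   [R7 at 1.1.1.1.1]
2. cons(cons(m(cons(cons(e, c), cons(f(c, e), e)), 0, m(cons(cons(0, f(c, cons(e, e))), cons(e, e)), cons(0, e), 0)), c), 0)  →  cons(cons(cons(f(c, e), e), c), 0)   [R7 at 1.1]
3. cons(cons(cons(f(c, e), e), c), 0)  →  cons(cons(cons(e, e), c), 0)   [R2 at 1.1.1]

Reduce t₂ = cons(m(f(c, cons(cons(0, e), cons(cons(cons(c, c), cons(e, 0)), cons(0, 0)))), cons(f(c, cons(cons(e, e), m(cons(cons(e, c), c), e, cons(0, cons(e, c))))), cons(0, 0)), c), 0):
1. cons(m(f(c, cons(cons(0, e), cons(cons(cons(c, c), cons(e, 0)), cons(0, 0)))), cons(f(c, cons(cons(e, e), m(cons(cons(e, c), c), e, cons(0, cons(e, c))))), cons(0, 0)), c), 0)  →  cons(m(cons(cons(0, e), cons(cons(cons(c, c), cons(e, 0)), cons(0, 0))), cons(f(c, cons(cons(e, e), m(cons(cons(e, c), c), e, cons(0, cons(e, c))))), cons(0, 0)), c), 0)   [R2 at 1.1]
2. cons(m(cons(cons(0, e), cons(cons(cons(c, c), cons(e, 0)), cons(0, 0))), cons(f(c, cons(cons(e, e), m(cons(cons(e, c), c), e, cons(0, cons(e, c))))), cons(0, 0)), c), 0)  →  cons(f(c, cons(cons(e, e), m(cons(cons(e, c), c), e, cons(0, cons(e, c))))), 0)   [R8 at 1]
3. cons(f(c, cons(cons(e, e), m(cons(cons(e, c), c), e, cons(0, cons(e, c))))), 0)  →  cons(cons(cons(e, e), m(cons(cons(e, c), c), e, cons(0, cons(e, c)))), 0)   [R2 at 1]
4. cons(cons(cons(e, e), m(cons(cons(e, c), c), e, cons(0, cons(e, c)))), 0)  →  cons(cons(cons(e, e), c), 0)   [R7 at 1.2]

yes — NF(t₁) = cons(cons(cons(e, e), c), 0), NF(t₂) = cons(cons(cons(e, e), c), 0)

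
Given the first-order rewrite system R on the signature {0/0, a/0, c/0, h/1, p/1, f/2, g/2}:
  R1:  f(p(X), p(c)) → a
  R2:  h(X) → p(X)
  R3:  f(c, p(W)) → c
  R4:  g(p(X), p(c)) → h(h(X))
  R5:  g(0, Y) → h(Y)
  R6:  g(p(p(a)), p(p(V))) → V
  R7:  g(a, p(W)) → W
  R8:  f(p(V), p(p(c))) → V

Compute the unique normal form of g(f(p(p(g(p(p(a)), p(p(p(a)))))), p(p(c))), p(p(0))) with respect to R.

0

1. g(f(p(p(g(p(p(a)), p(p(p(a)))))), p(p(c))), p(p(0)))  →  g(p(g(p(p(a)), p(p(p(a))))), p(p(0)))   [R8 at 1]
2. g(p(g(p(p(a)), p(p(p(a))))), p(p(0)))  →  g(p(p(a)), p(p(0)))   [R6 at 1.1]
3. g(p(p(a)), p(p(0)))  →  0   [R6 at ε]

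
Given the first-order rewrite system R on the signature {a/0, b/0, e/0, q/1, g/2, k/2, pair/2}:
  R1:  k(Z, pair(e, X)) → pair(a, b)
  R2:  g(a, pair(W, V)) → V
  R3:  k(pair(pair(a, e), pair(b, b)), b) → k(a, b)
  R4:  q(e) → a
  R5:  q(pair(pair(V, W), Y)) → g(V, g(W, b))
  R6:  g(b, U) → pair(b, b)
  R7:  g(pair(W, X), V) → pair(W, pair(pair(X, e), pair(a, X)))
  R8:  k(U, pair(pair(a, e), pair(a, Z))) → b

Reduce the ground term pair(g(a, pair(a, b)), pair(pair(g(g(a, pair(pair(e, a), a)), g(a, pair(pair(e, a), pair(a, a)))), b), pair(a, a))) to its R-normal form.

1. pair(g(a, pair(a, b)), pair(pair(g(g(a, pair(pair(e, a), a)), g(a, pair(pair(e, a), pair(a, a)))), b), pair(a, a)))  →  pair(b, pair(pair(g(g(a, pair(pair(e, a), a)), g(a, pair(pair(e, a), pair(a, a)))), b), pair(a, a)))   [R2 at 1]
2. pair(b, pair(pair(g(g(a, pair(pair(e, a), a)), g(a, pair(pair(e, a), pair(a, a)))), b), pair(a, a)))  →  pair(b, pair(pair(g(a, g(a, pair(pair(e, a), pair(a, a)))), b), pair(a, a)))   [R2 at 2.1.1.1]
3. pair(b, pair(pair(g(a, g(a, pair(pair(e, a), pair(a, a)))), b), pair(a, a)))  →  pair(b, pair(pair(g(a, pair(a, a)), b), pair(a, a)))   [R2 at 2.1.1.2]
4. pair(b, pair(pair(g(a, pair(a, a)), b), pair(a, a)))  →  pair(b, pair(pair(a, b), pair(a, a)))   [R2 at 2.1.1]

pair(b, pair(pair(a, b), pair(a, a)))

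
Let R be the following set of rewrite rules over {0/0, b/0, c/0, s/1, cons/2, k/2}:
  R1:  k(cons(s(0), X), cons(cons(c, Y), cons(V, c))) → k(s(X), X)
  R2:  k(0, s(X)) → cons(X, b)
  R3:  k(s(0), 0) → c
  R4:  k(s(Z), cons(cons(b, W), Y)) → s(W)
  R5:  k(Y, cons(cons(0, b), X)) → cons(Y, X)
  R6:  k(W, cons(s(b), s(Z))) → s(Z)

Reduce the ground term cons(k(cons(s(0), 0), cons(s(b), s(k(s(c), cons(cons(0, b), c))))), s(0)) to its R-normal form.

cons(s(cons(s(c), c)), s(0))

1. cons(k(cons(s(0), 0), cons(s(b), s(k(s(c), cons(cons(0, b), c))))), s(0))  →  cons(s(k(s(c), cons(cons(0, b), c))), s(0))   [R6 at 1]
2. cons(s(k(s(c), cons(cons(0, b), c))), s(0))  →  cons(s(cons(s(c), c)), s(0))   [R5 at 1.1]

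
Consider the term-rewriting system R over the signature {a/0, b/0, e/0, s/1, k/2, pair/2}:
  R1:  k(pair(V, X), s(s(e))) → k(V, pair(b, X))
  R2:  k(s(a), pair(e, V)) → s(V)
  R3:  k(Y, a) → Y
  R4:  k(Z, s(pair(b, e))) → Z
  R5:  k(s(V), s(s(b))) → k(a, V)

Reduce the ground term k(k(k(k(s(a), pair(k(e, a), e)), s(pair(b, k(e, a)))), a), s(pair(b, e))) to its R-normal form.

1. k(k(k(k(s(a), pair(k(e, a), e)), s(pair(b, k(e, a)))), a), s(pair(b, e)))  →  k(k(k(s(a), pair(k(e, a), e)), s(pair(b, k(e, a)))), a)   [R4 at ε]
2. k(k(k(s(a), pair(k(e, a), e)), s(pair(b, k(e, a)))), a)  →  k(k(s(a), pair(k(e, a), e)), s(pair(b, k(e, a))))   [R3 at ε]
3. k(k(s(a), pair(k(e, a), e)), s(pair(b, k(e, a))))  →  k(k(s(a), pair(e, e)), s(pair(b, k(e, a))))   [R3 at 1.2.1]
4. k(k(s(a), pair(e, e)), s(pair(b, k(e, a))))  →  k(s(e), s(pair(b, k(e, a))))   [R2 at 1]
5. k(s(e), s(pair(b, k(e, a))))  →  k(s(e), s(pair(b, e)))   [R3 at 2.1.2]
6. k(s(e), s(pair(b, e)))  →  s(e)   [R4 at ε]

s(e)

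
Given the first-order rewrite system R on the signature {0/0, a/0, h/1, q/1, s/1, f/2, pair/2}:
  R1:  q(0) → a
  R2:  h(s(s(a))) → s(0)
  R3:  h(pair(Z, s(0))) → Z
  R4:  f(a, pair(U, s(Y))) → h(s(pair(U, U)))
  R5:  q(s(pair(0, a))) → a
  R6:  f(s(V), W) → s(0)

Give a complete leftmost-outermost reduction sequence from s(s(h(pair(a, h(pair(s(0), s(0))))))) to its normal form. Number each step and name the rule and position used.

s(s(a))

1. s(s(h(pair(a, h(pair(s(0), s(0)))))))  →  s(s(h(pair(a, s(0)))))   [R3 at 1.1.1.2]
2. s(s(h(pair(a, s(0)))))  →  s(s(a))   [R3 at 1.1]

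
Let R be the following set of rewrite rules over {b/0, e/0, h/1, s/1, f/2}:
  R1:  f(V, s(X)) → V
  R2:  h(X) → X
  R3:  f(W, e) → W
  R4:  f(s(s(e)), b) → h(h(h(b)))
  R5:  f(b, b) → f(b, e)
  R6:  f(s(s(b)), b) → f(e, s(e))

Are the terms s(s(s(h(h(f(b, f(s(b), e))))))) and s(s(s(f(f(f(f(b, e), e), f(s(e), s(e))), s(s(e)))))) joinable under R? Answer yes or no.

yes — NF(t₁) = s(s(s(b))), NF(t₂) = s(s(s(b)))

Reduce t₁ = s(s(s(h(h(f(b, f(s(b), e))))))):
1. s(s(s(h(h(f(b, f(s(b), e)))))))  →  s(s(s(h(f(b, f(s(b), e))))))   [R2 at 1.1.1]
2. s(s(s(h(f(b, f(s(b), e))))))  →  s(s(s(f(b, f(s(b), e)))))   [R2 at 1.1.1]
3. s(s(s(f(b, f(s(b), e)))))  →  s(s(s(f(b, s(b)))))   [R3 at 1.1.1.2]
4. s(s(s(f(b, s(b)))))  →  s(s(s(b)))   [R1 at 1.1.1]

Reduce t₂ = s(s(s(f(f(f(f(b, e), e), f(s(e), s(e))), s(s(e)))))):
1. s(s(s(f(f(f(f(b, e), e), f(s(e), s(e))), s(s(e))))))  →  s(s(s(f(f(f(b, e), e), f(s(e), s(e))))))   [R1 at 1.1.1]
2. s(s(s(f(f(f(b, e), e), f(s(e), s(e))))))  →  s(s(s(f(f(b, e), f(s(e), s(e))))))   [R3 at 1.1.1.1]
3. s(s(s(f(f(b, e), f(s(e), s(e))))))  →  s(s(s(f(b, f(s(e), s(e))))))   [R3 at 1.1.1.1]
4. s(s(s(f(b, f(s(e), s(e))))))  →  s(s(s(f(b, s(e)))))   [R1 at 1.1.1.2]
5. s(s(s(f(b, s(e)))))  →  s(s(s(b)))   [R1 at 1.1.1]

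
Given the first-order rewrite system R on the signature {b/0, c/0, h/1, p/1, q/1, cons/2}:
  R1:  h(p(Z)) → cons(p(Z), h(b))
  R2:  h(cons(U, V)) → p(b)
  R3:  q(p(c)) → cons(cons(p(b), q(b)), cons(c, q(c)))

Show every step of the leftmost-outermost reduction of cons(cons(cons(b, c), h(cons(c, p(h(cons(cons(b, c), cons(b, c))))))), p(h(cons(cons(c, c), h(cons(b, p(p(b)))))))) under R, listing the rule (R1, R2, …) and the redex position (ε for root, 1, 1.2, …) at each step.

1. cons(cons(cons(b, c), h(cons(c, p(h(cons(cons(b, c), cons(b, c))))))), p(h(cons(cons(c, c), h(cons(b, p(p(b))))))))  →  cons(cons(cons(b, c), p(b)), p(h(cons(cons(c, c), h(cons(b, p(p(b))))))))   [R2 at 1.2]
2. cons(cons(cons(b, c), p(b)), p(h(cons(cons(c, c), h(cons(b, p(p(b))))))))  →  cons(cons(cons(b, c), p(b)), p(p(b)))   [R2 at 2.1]

cons(cons(cons(b, c), p(b)), p(p(b)))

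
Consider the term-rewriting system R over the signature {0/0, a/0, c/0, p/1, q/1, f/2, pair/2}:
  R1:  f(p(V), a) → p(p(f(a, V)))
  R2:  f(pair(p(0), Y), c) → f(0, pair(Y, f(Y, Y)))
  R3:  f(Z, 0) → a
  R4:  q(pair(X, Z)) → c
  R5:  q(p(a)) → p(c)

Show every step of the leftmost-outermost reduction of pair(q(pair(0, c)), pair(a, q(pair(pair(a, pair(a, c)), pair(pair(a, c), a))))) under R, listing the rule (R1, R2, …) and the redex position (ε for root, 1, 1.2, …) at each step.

pair(c, pair(a, c))

1. pair(q(pair(0, c)), pair(a, q(pair(pair(a, pair(a, c)), pair(pair(a, c), a)))))  →  pair(c, pair(a, q(pair(pair(a, pair(a, c)), pair(pair(a, c), a)))))   [R4 at 1]
2. pair(c, pair(a, q(pair(pair(a, pair(a, c)), pair(pair(a, c), a)))))  →  pair(c, pair(a, c))   [R4 at 2.2]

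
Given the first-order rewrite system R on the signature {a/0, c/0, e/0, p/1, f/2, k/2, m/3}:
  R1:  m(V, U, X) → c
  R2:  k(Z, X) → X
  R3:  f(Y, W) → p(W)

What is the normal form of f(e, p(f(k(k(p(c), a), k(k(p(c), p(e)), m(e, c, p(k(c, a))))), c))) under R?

p(p(p(c)))

1. f(e, p(f(k(k(p(c), a), k(k(p(c), p(e)), m(e, c, p(k(c, a))))), c)))  →  p(p(f(k(k(p(c), a), k(k(p(c), p(e)), m(e, c, p(k(c, a))))), c)))   [R3 at ε]
2. p(p(f(k(k(p(c), a), k(k(p(c), p(e)), m(e, c, p(k(c, a))))), c)))  →  p(p(p(c)))   [R3 at 1.1]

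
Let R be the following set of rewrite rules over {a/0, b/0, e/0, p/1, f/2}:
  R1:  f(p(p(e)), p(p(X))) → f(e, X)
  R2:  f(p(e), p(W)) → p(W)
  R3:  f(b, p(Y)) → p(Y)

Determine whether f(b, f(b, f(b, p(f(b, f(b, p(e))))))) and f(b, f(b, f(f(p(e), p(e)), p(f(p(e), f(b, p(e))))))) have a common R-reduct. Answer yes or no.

Reduce t₁ = f(b, f(b, f(b, p(f(b, f(b, p(e))))))):
1. f(b, f(b, f(b, p(f(b, f(b, p(e)))))))  →  f(b, f(b, p(f(b, f(b, p(e))))))   [R3 at 2.2]
2. f(b, f(b, p(f(b, f(b, p(e))))))  →  f(b, p(f(b, f(b, p(e)))))   [R3 at 2]
3. f(b, p(f(b, f(b, p(e)))))  →  p(f(b, f(b, p(e))))   [R3 at ε]
4. p(f(b, f(b, p(e))))  →  p(f(b, p(e)))   [R3 at 1.2]
5. p(f(b, p(e)))  →  p(p(e))   [R3 at 1]

Reduce t₂ = f(b, f(b, f(f(p(e), p(e)), p(f(p(e), f(b, p(e))))))):
1. f(b, f(b, f(f(p(e), p(e)), p(f(p(e), f(b, p(e)))))))  →  f(b, f(b, f(p(e), p(f(p(e), f(b, p(e)))))))   [R2 at 2.2.1]
2. f(b, f(b, f(p(e), p(f(p(e), f(b, p(e)))))))  →  f(b, f(b, p(f(p(e), f(b, p(e))))))   [R2 at 2.2]
3. f(b, f(b, p(f(p(e), f(b, p(e))))))  →  f(b, p(f(p(e), f(b, p(e)))))   [R3 at 2]
4. f(b, p(f(p(e), f(b, p(e)))))  →  p(f(p(e), f(b, p(e))))   [R3 at ε]
5. p(f(p(e), f(b, p(e))))  →  p(f(p(e), p(e)))   [R3 at 1.2]
6. p(f(p(e), p(e)))  →  p(p(e))   [R2 at 1]

yes — NF(t₁) = p(p(e)), NF(t₂) = p(p(e))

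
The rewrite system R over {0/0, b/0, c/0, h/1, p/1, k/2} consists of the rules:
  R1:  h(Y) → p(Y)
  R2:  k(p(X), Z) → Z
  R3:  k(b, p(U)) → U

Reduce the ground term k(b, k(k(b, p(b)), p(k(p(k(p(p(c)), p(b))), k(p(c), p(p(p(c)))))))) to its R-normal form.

1. k(b, k(k(b, p(b)), p(k(p(k(p(p(c)), p(b))), k(p(c), p(p(p(c))))))))  →  k(b, k(b, p(k(p(k(p(p(c)), p(b))), k(p(c), p(p(p(c))))))))   [R3 at 2.1]
2. k(b, k(b, p(k(p(k(p(p(c)), p(b))), k(p(c), p(p(p(c))))))))  →  k(b, k(p(k(p(p(c)), p(b))), k(p(c), p(p(p(c))))))   [R3 at 2]
3. k(b, k(p(k(p(p(c)), p(b))), k(p(c), p(p(p(c))))))  →  k(b, k(p(c), p(p(p(c)))))   [R2 at 2]
4. k(b, k(p(c), p(p(p(c)))))  →  k(b, p(p(p(c))))   [R2 at 2]
5. k(b, p(p(p(c))))  →  p(p(c))   [R3 at ε]

p(p(c))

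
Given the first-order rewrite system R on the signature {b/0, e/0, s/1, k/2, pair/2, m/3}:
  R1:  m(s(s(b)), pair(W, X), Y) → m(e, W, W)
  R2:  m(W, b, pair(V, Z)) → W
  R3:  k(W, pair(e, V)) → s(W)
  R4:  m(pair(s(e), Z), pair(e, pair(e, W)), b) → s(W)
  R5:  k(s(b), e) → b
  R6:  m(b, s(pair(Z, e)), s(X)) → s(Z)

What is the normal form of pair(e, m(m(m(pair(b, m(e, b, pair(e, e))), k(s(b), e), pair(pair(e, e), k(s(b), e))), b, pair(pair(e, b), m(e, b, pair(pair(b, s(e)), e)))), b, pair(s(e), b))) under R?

1. pair(e, m(m(m(pair(b, m(e, b, pair(e, e))), k(s(b), e), pair(pair(e, e), k(s(b), e))), b, pair(pair(e, b), m(e, b, pair(pair(b, s(e)), e)))), b, pair(s(e), b)))  →  pair(e, m(m(pair(b, m(e, b, pair(e, e))), k(s(b), e), pair(pair(e, e), k(s(b), e))), b, pair(pair(e, b), m(e, b, pair(pair(b, s(e)), e)))))   [R2 at 2]
2. pair(e, m(m(pair(b, m(e, b, pair(e, e))), k(s(b), e), pair(pair(e, e), k(s(b), e))), b, pair(pair(e, b), m(e, b, pair(pair(b, s(e)), e)))))  →  pair(e, m(pair(b, m(e, b, pair(e, e))), k(s(b), e), pair(pair(e, e), k(s(b), e))))   [R2 at 2]
3. pair(e, m(pair(b, m(e, b, pair(e, e))), k(s(b), e), pair(pair(e, e), k(s(b), e))))  →  pair(e, m(pair(b, e), k(s(b), e), pair(pair(e, e), k(s(b), e))))   [R2 at 2.1.2]
4. pair(e, m(pair(b, e), k(s(b), e), pair(pair(e, e), k(s(b), e))))  →  pair(e, m(pair(b, e), b, pair(pair(e, e), k(s(b), e))))   [R5 at 2.2]
5. pair(e, m(pair(b, e), b, pair(pair(e, e), k(s(b), e))))  →  pair(e, pair(b, e))   [R2 at 2]

pair(e, pair(b, e))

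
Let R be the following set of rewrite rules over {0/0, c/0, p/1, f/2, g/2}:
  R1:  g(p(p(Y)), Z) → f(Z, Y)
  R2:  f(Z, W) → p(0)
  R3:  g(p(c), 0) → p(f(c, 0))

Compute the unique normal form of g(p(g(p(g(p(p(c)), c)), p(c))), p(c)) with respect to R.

1. g(p(g(p(g(p(p(c)), c)), p(c))), p(c))  →  g(p(g(p(f(c, c)), p(c))), p(c))   [R1 at 1.1.1.1]
2. g(p(g(p(f(c, c)), p(c))), p(c))  →  g(p(g(p(p(0)), p(c))), p(c))   [R2 at 1.1.1.1]
3. g(p(g(p(p(0)), p(c))), p(c))  →  g(p(f(p(c), 0)), p(c))   [R1 at 1.1]
4. g(p(f(p(c), 0)), p(c))  →  g(p(p(0)), p(c))   [R2 at 1.1]
5. g(p(p(0)), p(c))  →  f(p(c), 0)   [R1 at ε]
6. f(p(c), 0)  →  p(0)   [R2 at ε]

p(0)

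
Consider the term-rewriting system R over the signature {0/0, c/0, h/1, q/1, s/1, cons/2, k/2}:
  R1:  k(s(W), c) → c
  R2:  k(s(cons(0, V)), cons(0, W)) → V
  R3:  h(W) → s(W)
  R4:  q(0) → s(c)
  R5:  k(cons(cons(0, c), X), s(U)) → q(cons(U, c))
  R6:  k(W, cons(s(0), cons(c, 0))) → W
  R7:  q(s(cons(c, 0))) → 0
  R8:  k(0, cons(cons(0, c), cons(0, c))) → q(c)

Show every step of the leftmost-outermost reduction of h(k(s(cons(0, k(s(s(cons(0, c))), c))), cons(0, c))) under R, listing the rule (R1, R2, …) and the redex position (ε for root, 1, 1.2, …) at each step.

1. h(k(s(cons(0, k(s(s(cons(0, c))), c))), cons(0, c)))  →  s(k(s(cons(0, k(s(s(cons(0, c))), c))), cons(0, c)))   [R3 at ε]
2. s(k(s(cons(0, k(s(s(cons(0, c))), c))), cons(0, c)))  →  s(k(s(s(cons(0, c))), c))   [R2 at 1]
3. s(k(s(s(cons(0, c))), c))  →  s(c)   [R1 at 1]

s(c)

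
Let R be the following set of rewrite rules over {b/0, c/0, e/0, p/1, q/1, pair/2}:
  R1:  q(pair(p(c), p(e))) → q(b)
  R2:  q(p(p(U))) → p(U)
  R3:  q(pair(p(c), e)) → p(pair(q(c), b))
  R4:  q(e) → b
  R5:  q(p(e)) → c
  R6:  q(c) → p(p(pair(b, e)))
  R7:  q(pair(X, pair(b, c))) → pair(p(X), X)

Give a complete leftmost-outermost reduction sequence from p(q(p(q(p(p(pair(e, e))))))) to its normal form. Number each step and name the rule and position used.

p(p(pair(e, e)))

1. p(q(p(q(p(p(pair(e, e)))))))  →  p(q(p(p(pair(e, e)))))   [R2 at 1.1.1]
2. p(q(p(p(pair(e, e)))))  →  p(p(pair(e, e)))   [R2 at 1]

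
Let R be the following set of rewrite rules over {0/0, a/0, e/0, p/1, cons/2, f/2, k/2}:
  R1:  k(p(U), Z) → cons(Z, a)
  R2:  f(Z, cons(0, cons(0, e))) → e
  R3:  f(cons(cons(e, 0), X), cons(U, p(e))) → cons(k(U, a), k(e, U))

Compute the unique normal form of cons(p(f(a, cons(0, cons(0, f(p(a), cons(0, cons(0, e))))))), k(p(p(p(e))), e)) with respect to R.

1. cons(p(f(a, cons(0, cons(0, f(p(a), cons(0, cons(0, e))))))), k(p(p(p(e))), e))  →  cons(p(f(a, cons(0, cons(0, e)))), k(p(p(p(e))), e))   [R2 at 1.1.2.2.2]
2. cons(p(f(a, cons(0, cons(0, e)))), k(p(p(p(e))), e))  →  cons(p(e), k(p(p(p(e))), e))   [R2 at 1.1]
3. cons(p(e), k(p(p(p(e))), e))  →  cons(p(e), cons(e, a))   [R1 at 2]

cons(p(e), cons(e, a))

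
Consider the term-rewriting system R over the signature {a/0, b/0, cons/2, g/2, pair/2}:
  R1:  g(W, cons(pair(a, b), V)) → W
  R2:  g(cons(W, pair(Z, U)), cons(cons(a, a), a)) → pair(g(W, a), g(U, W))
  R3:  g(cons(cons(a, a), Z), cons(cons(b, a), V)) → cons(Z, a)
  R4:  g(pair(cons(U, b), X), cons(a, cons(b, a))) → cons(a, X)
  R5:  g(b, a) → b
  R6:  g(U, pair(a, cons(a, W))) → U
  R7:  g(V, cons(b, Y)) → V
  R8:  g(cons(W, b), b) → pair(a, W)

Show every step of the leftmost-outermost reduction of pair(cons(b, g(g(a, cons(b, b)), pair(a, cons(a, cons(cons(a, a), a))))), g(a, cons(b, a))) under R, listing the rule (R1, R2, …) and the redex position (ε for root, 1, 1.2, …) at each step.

pair(cons(b, a), a)

1. pair(cons(b, g(g(a, cons(b, b)), pair(a, cons(a, cons(cons(a, a), a))))), g(a, cons(b, a)))  →  pair(cons(b, g(a, cons(b, b))), g(a, cons(b, a)))   [R6 at 1.2]
2. pair(cons(b, g(a, cons(b, b))), g(a, cons(b, a)))  →  pair(cons(b, a), g(a, cons(b, a)))   [R7 at 1.2]
3. pair(cons(b, a), g(a, cons(b, a)))  →  pair(cons(b, a), a)   [R7 at 2]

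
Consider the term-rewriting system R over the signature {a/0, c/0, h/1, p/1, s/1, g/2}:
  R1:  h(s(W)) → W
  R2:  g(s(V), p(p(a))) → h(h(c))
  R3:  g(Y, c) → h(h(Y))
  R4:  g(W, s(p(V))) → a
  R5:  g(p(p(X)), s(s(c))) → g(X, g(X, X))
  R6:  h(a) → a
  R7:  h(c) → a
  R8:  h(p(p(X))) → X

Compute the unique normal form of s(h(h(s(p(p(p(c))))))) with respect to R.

1. s(h(h(s(p(p(p(c)))))))  →  s(h(p(p(p(c)))))   [R1 at 1.1]
2. s(h(p(p(p(c)))))  →  s(p(c))   [R8 at 1]

s(p(c))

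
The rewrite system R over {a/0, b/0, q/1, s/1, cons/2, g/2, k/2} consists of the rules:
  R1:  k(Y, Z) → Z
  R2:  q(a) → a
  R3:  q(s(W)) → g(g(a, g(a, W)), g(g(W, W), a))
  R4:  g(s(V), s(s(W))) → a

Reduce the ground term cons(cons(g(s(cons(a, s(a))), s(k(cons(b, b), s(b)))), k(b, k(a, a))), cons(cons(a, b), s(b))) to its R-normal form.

1. cons(cons(g(s(cons(a, s(a))), s(k(cons(b, b), s(b)))), k(b, k(a, a))), cons(cons(a, b), s(b)))  →  cons(cons(g(s(cons(a, s(a))), s(s(b))), k(b, k(a, a))), cons(cons(a, b), s(b)))   [R1 at 1.1.2.1]
2. cons(cons(g(s(cons(a, s(a))), s(s(b))), k(b, k(a, a))), cons(cons(a, b), s(b)))  →  cons(cons(a, k(b, k(a, a))), cons(cons(a, b), s(b)))   [R4 at 1.1]
3. cons(cons(a, k(b, k(a, a))), cons(cons(a, b), s(b)))  →  cons(cons(a, k(a, a)), cons(cons(a, b), s(b)))   [R1 at 1.2]
4. cons(cons(a, k(a, a)), cons(cons(a, b), s(b)))  →  cons(cons(a, a), cons(cons(a, b), s(b)))   [R1 at 1.2]

cons(cons(a, a), cons(cons(a, b), s(b)))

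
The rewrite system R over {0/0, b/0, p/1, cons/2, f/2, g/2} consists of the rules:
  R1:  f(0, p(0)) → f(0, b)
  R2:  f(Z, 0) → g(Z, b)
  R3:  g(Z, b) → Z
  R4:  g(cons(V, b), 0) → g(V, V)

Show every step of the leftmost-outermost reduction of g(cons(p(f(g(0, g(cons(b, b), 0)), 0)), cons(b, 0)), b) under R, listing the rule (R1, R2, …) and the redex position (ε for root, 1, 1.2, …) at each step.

cons(p(0), cons(b, 0))

1. g(cons(p(f(g(0, g(cons(b, b), 0)), 0)), cons(b, 0)), b)  →  cons(p(f(g(0, g(cons(b, b), 0)), 0)), cons(b, 0))   [R3 at ε]
2. cons(p(f(g(0, g(cons(b, b), 0)), 0)), cons(b, 0))  →  cons(p(g(g(0, g(cons(b, b), 0)), b)), cons(b, 0))   [R2 at 1.1]
3. cons(p(g(g(0, g(cons(b, b), 0)), b)), cons(b, 0))  →  cons(p(g(0, g(cons(b, b), 0))), cons(b, 0))   [R3 at 1.1]
4. cons(p(g(0, g(cons(b, b), 0))), cons(b, 0))  →  cons(p(g(0, g(b, b))), cons(b, 0))   [R4 at 1.1.2]
5. cons(p(g(0, g(b, b))), cons(b, 0))  →  cons(p(g(0, b)), cons(b, 0))   [R3 at 1.1.2]
6. cons(p(g(0, b)), cons(b, 0))  →  cons(p(0), cons(b, 0))   [R3 at 1.1]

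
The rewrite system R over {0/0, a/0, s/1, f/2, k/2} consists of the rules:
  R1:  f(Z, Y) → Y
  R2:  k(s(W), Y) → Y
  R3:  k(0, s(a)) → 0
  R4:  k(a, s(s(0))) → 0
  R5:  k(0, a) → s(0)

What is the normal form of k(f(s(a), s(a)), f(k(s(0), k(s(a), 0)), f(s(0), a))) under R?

a

1. k(f(s(a), s(a)), f(k(s(0), k(s(a), 0)), f(s(0), a)))  →  k(s(a), f(k(s(0), k(s(a), 0)), f(s(0), a)))   [R1 at 1]
2. k(s(a), f(k(s(0), k(s(a), 0)), f(s(0), a)))  →  f(k(s(0), k(s(a), 0)), f(s(0), a))   [R2 at ε]
3. f(k(s(0), k(s(a), 0)), f(s(0), a))  →  f(s(0), a)   [R1 at ε]
4. f(s(0), a)  →  a   [R1 at ε]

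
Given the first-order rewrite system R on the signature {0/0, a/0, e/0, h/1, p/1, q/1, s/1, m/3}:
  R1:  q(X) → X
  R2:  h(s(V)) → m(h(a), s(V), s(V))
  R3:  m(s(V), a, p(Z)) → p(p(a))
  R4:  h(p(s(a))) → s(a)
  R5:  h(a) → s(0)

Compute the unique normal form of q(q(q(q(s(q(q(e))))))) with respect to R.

s(e)

1. q(q(q(q(s(q(q(e)))))))  →  q(q(q(s(q(q(e))))))   [R1 at ε]
2. q(q(q(s(q(q(e))))))  →  q(q(s(q(q(e)))))   [R1 at ε]
3. q(q(s(q(q(e)))))  →  q(s(q(q(e))))   [R1 at ε]
4. q(s(q(q(e))))  →  s(q(q(e)))   [R1 at ε]
5. s(q(q(e)))  →  s(q(e))   [R1 at 1]
6. s(q(e))  →  s(e)   [R1 at 1]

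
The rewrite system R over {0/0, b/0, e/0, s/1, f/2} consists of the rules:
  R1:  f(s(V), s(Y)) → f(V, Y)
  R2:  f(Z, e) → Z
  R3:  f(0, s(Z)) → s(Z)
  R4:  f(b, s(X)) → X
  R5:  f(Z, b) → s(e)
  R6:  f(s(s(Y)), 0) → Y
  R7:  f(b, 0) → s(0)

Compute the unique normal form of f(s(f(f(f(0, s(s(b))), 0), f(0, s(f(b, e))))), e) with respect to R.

s(b)

1. f(s(f(f(f(0, s(s(b))), 0), f(0, s(f(b, e))))), e)  →  s(f(f(f(0, s(s(b))), 0), f(0, s(f(b, e)))))   [R2 at ε]
2. s(f(f(f(0, s(s(b))), 0), f(0, s(f(b, e)))))  →  s(f(f(s(s(b)), 0), f(0, s(f(b, e)))))   [R3 at 1.1.1]
3. s(f(f(s(s(b)), 0), f(0, s(f(b, e)))))  →  s(f(b, f(0, s(f(b, e)))))   [R6 at 1.1]
4. s(f(b, f(0, s(f(b, e)))))  →  s(f(b, s(f(b, e))))   [R3 at 1.2]
5. s(f(b, s(f(b, e))))  →  s(f(b, e))   [R4 at 1]
6. s(f(b, e))  →  s(b)   [R2 at 1]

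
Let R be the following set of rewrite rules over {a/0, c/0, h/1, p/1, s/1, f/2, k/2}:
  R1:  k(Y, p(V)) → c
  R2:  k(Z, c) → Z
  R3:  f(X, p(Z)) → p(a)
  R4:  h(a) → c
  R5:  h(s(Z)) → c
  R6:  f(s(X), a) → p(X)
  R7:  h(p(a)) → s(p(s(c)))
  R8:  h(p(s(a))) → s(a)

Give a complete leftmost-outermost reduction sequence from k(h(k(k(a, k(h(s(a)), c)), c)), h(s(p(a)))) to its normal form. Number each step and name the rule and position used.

c

1. k(h(k(k(a, k(h(s(a)), c)), c)), h(s(p(a))))  →  k(h(k(a, k(h(s(a)), c))), h(s(p(a))))   [R2 at 1.1]
2. k(h(k(a, k(h(s(a)), c))), h(s(p(a))))  →  k(h(k(a, h(s(a)))), h(s(p(a))))   [R2 at 1.1.2]
3. k(h(k(a, h(s(a)))), h(s(p(a))))  →  k(h(k(a, c)), h(s(p(a))))   [R5 at 1.1.2]
4. k(h(k(a, c)), h(s(p(a))))  →  k(h(a), h(s(p(a))))   [R2 at 1.1]
5. k(h(a), h(s(p(a))))  →  k(c, h(s(p(a))))   [R4 at 1]
6. k(c, h(s(p(a))))  →  k(c, c)   [R5 at 2]
7. k(c, c)  →  c   [R2 at ε]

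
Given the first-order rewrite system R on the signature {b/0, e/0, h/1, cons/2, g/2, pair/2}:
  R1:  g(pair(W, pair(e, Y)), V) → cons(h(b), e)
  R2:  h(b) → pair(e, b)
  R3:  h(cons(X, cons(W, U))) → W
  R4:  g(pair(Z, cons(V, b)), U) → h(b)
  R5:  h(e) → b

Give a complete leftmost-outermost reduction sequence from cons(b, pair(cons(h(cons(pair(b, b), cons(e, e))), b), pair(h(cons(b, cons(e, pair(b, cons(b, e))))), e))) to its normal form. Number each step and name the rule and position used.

1. cons(b, pair(cons(h(cons(pair(b, b), cons(e, e))), b), pair(h(cons(b, cons(e, pair(b, cons(b, e))))), e)))  →  cons(b, pair(cons(e, b), pair(h(cons(b, cons(e, pair(b, cons(b, e))))), e)))   [R3 at 2.1.1]
2. cons(b, pair(cons(e, b), pair(h(cons(b, cons(e, pair(b, cons(b, e))))), e)))  →  cons(b, pair(cons(e, b), pair(e, e)))   [R3 at 2.2.1]

cons(b, pair(cons(e, b), pair(e, e)))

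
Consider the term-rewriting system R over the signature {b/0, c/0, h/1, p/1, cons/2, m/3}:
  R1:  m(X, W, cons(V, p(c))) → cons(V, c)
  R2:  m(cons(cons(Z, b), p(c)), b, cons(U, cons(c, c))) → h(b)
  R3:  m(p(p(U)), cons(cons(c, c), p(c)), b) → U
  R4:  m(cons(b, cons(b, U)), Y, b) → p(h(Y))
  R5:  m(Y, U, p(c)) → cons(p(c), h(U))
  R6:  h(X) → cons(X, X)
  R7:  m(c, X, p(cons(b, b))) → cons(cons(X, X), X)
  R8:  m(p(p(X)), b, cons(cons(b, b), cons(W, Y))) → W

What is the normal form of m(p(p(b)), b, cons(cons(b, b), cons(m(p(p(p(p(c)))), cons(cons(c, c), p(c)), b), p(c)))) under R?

p(p(c))

1. m(p(p(b)), b, cons(cons(b, b), cons(m(p(p(p(p(c)))), cons(cons(c, c), p(c)), b), p(c))))  →  m(p(p(p(p(c)))), cons(cons(c, c), p(c)), b)   [R8 at ε]
2. m(p(p(p(p(c)))), cons(cons(c, c), p(c)), b)  →  p(p(c))   [R3 at ε]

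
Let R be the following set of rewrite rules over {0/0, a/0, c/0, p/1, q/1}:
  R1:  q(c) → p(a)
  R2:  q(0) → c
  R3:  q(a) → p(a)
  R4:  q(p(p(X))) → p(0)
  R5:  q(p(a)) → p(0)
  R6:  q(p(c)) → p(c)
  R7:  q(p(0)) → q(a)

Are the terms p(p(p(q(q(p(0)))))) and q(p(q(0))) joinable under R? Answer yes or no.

Reduce t₁ = p(p(p(q(q(p(0)))))):
1. p(p(p(q(q(p(0))))))  →  p(p(p(q(q(a)))))   [R7 at 1.1.1.1]
2. p(p(p(q(q(a)))))  →  p(p(p(q(p(a)))))   [R3 at 1.1.1.1]
3. p(p(p(q(p(a)))))  →  p(p(p(p(0))))   [R5 at 1.1.1]

Reduce t₂ = q(p(q(0))):
1. q(p(q(0)))  →  q(p(c))   [R2 at 1.1]
2. q(p(c))  →  p(c)   [R6 at ε]

no — NF(t₁) = p(p(p(p(0)))), NF(t₂) = p(c)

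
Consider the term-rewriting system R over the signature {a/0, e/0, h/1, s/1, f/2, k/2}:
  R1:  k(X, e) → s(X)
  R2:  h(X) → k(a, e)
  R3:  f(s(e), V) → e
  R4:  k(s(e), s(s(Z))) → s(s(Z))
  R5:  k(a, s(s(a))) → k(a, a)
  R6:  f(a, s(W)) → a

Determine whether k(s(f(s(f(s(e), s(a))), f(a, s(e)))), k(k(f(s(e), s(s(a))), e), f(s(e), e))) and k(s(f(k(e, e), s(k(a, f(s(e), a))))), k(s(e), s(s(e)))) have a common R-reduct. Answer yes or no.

yes — NF(t₁) = s(s(e)), NF(t₂) = s(s(e))

Reduce t₁ = k(s(f(s(f(s(e), s(a))), f(a, s(e)))), k(k(f(s(e), s(s(a))), e), f(s(e), e))):
1. k(s(f(s(f(s(e), s(a))), f(a, s(e)))), k(k(f(s(e), s(s(a))), e), f(s(e), e)))  →  k(s(f(s(e), f(a, s(e)))), k(k(f(s(e), s(s(a))), e), f(s(e), e)))   [R3 at 1.1.1.1]
2. k(s(f(s(e), f(a, s(e)))), k(k(f(s(e), s(s(a))), e), f(s(e), e)))  →  k(s(e), k(k(f(s(e), s(s(a))), e), f(s(e), e)))   [R3 at 1.1]
3. k(s(e), k(k(f(s(e), s(s(a))), e), f(s(e), e)))  →  k(s(e), k(s(f(s(e), s(s(a)))), f(s(e), e)))   [R1 at 2.1]
4. k(s(e), k(s(f(s(e), s(s(a)))), f(s(e), e)))  →  k(s(e), k(s(e), f(s(e), e)))   [R3 at 2.1.1]
5. k(s(e), k(s(e), f(s(e), e)))  →  k(s(e), k(s(e), e))   [R3 at 2.2]
6. k(s(e), k(s(e), e))  →  k(s(e), s(s(e)))   [R1 at 2]
7. k(s(e), s(s(e)))  →  s(s(e))   [R4 at ε]

Reduce t₂ = k(s(f(k(e, e), s(k(a, f(s(e), a))))), k(s(e), s(s(e)))):
1. k(s(f(k(e, e), s(k(a, f(s(e), a))))), k(s(e), s(s(e))))  →  k(s(f(s(e), s(k(a, f(s(e), a))))), k(s(e), s(s(e))))   [R1 at 1.1.1]
2. k(s(f(s(e), s(k(a, f(s(e), a))))), k(s(e), s(s(e))))  →  k(s(e), k(s(e), s(s(e))))   [R3 at 1.1]
3. k(s(e), k(s(e), s(s(e))))  →  k(s(e), s(s(e)))   [R4 at 2]
4. k(s(e), s(s(e)))  →  s(s(e))   [R4 at ε]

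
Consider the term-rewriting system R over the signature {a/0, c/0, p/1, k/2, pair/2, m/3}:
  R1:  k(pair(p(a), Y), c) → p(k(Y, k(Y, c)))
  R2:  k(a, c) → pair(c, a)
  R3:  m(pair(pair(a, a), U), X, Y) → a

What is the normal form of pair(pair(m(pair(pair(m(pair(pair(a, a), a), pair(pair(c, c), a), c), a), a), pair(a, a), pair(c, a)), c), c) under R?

1. pair(pair(m(pair(pair(m(pair(pair(a, a), a), pair(pair(c, c), a), c), a), a), pair(a, a), pair(c, a)), c), c)  →  pair(pair(m(pair(pair(a, a), a), pair(a, a), pair(c, a)), c), c)   [R3 at 1.1.1.1.1]
2. pair(pair(m(pair(pair(a, a), a), pair(a, a), pair(c, a)), c), c)  →  pair(pair(a, c), c)   [R3 at 1.1]

pair(pair(a, c), c)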